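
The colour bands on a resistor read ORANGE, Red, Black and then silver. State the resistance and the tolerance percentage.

Orange → 3 (first significant figure)
Red → 2 (second significant figure)
Black → ×1 multiplier
Silver → ±10% tolerance
32 × 1 = 32 Ω

32 Ω ±10%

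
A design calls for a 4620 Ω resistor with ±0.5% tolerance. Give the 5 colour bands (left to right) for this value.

yellow, blue, red, brown, green

4620 Ω = 462 × 10^1.
4 → yellow
6 → blue
2 → red
Multiplier 10^1 → brown.
±0.5% tolerance → green.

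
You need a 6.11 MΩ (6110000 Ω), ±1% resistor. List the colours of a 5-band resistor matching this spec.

6110000 Ω = 611 × 10^4.
6 → blue
1 → brown
1 → brown
Multiplier 10^4 → yellow.
±1% tolerance → brown.

blue, brown, brown, yellow, brown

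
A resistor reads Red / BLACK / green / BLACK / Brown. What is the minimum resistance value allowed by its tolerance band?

Red → 2 (first significant figure)
Black → 0 (second significant figure)
Green → 5 (third significant figure)
Black → ×1 multiplier
Brown → ±1% tolerance
205 × 1 = 205 Ω
Minimum = 205 × (1 − 1/100) = 202.95 Ω.

202.95 Ω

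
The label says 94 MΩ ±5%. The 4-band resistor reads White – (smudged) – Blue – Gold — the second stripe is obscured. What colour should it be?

yellow

94000000 Ω = 94 × 10^6.
The second band gives digit 4 of the significand, and 4 is yellow.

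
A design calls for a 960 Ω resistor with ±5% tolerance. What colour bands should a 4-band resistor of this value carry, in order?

white, blue, brown, gold

960 Ω = 96 × 10^1.
9 → white
6 → blue
Multiplier 10^1 → brown.
±5% tolerance → gold.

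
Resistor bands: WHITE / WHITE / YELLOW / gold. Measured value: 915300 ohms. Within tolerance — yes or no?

White → 9 (first significant figure)
White → 9 (second significant figure)
Yellow → ×10^4 multiplier
Gold → ±5% tolerance
99 × 10000 = 990000 Ω
Allowed range: 940500 Ω to 1039500 Ω.
915300 ohms lies outside that range.

no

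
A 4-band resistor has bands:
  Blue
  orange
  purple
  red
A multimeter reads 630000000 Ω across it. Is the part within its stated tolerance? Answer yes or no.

Blue → 6 (first significant figure)
Orange → 3 (second significant figure)
Violet → ×10^7 multiplier
Red → ±2% tolerance
63 × 10000000 = 630000000 Ω
Allowed range: 617400000 Ω to 642600000 Ω.
630000000 Ω lies inside that range.

yes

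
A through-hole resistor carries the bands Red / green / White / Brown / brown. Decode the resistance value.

2590 Ω

Red → 2 (first significant figure)
Green → 5 (second significant figure)
White → 9 (third significant figure)
Brown → ×10 multiplier
259 × 10 = 2590 Ω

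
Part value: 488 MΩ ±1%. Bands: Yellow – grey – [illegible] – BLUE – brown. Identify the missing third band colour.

488000000 Ω = 488 × 10^6.
The third band gives digit 8 of the significand, and 8 is grey.

grey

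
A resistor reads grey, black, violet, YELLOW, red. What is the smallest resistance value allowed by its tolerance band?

7908600 Ω

Grey → 8 (first significant figure)
Black → 0 (second significant figure)
Violet → 7 (third significant figure)
Yellow → ×10^4 multiplier
Red → ±2% tolerance
807 × 10000 = 8070000 Ω
Smallest = 8070000 × (1 − 2/100) = 7908600 Ω.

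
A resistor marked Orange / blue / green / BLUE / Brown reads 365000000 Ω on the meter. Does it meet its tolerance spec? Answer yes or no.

yes

Orange → 3 (first significant figure)
Blue → 6 (second significant figure)
Green → 5 (third significant figure)
Blue → ×10^6 multiplier
Brown → ±1% tolerance
365 × 1000000 = 365000000 Ω
Allowed range: 361350000 Ω to 368650000 Ω.
365000000 Ω lies inside that range.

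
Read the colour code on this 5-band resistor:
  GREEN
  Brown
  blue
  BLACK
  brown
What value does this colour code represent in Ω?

516 Ω

Green → 5 (first significant figure)
Brown → 1 (second significant figure)
Blue → 6 (third significant figure)
Black → ×1 multiplier
516 × 1 = 516 Ω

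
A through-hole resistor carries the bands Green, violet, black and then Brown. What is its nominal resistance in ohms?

Green → 5 (first significant figure)
Violet → 7 (second significant figure)
Black → ×1 multiplier
57 × 1 = 57 Ω

57 Ω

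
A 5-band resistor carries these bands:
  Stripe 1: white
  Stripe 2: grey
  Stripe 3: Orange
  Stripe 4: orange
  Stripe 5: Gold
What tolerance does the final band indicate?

The last band, gold, is the tolerance band.
Gold corresponds to ±5%.

±5%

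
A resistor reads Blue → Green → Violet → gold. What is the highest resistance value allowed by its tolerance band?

682500000 Ω

Blue → 6 (first significant figure)
Green → 5 (second significant figure)
Violet → ×10^7 multiplier
Gold → ±5% tolerance
65 × 10000000 = 650000000 Ω
Highest = 650000000 × (1 + 5/100) = 682500000 Ω.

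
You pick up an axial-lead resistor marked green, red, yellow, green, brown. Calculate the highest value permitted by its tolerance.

52924000 Ω

Green → 5 (first significant figure)
Red → 2 (second significant figure)
Yellow → 4 (third significant figure)
Green → ×10^5 multiplier
Brown → ±1% tolerance
524 × 100000 = 52400000 Ω
Highest = 52400000 × (1 + 1/100) = 52924000 Ω.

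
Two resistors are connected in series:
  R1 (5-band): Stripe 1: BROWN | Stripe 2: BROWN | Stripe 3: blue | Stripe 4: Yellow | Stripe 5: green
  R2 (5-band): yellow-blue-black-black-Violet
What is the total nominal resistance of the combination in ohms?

1160460 Ω

R1: brown, brown, blue → 116; yellow ×10^4 → 1160000 Ω.
R2: yellow, blue, black → 460; black ×1 → 460 Ω.
Series: 1160000 + 460 = 1160460 Ω.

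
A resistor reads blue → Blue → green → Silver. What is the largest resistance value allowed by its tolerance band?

Blue → 6 (first significant figure)
Blue → 6 (second significant figure)
Green → ×10^5 multiplier
Silver → ±10% tolerance
66 × 100000 = 6600000 Ω
Largest = 6600000 × (1 + 10/100) = 7260000 Ω.

7260000 Ω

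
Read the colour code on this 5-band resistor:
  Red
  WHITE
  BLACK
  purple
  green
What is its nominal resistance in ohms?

Red → 2 (first significant figure)
White → 9 (second significant figure)
Black → 0 (third significant figure)
Violet → ×10^7 multiplier
290 × 10000000 = 2900000000 Ω

2900000000 Ω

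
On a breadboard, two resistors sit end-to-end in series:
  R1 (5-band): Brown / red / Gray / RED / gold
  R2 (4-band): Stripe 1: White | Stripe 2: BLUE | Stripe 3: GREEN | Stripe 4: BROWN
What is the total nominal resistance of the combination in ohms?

9612800 Ω

R1: brown, red, grey → 128; red ×10^2 → 12800 Ω.
R2: white, blue → 96; green ×10^5 → 9600000 Ω.
Series: 12800 + 9600000 = 9612800 Ω.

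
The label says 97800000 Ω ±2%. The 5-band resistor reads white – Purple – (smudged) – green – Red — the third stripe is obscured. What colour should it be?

grey

97800000 Ω = 978 × 10^5.
The third band gives digit 8 of the significand, and 8 is grey.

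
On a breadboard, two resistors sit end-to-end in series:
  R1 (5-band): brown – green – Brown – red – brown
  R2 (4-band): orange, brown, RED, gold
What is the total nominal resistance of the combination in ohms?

18200 Ω

R1: brown, green, brown → 151; red ×10^2 → 15100 Ω.
R2: orange, brown → 31; red ×10^2 → 3100 Ω.
Series: 15100 + 3100 = 18200 Ω.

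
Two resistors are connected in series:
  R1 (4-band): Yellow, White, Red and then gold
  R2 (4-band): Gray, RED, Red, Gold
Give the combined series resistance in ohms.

R1: yellow, white → 49; red ×10^2 → 4900 Ω.
R2: grey, red → 82; red ×10^2 → 8200 Ω.
Series: 4900 + 8200 = 13100 Ω.

13100 Ω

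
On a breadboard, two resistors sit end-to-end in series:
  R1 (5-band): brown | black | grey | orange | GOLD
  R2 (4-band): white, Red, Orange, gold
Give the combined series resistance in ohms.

R1: brown, black, grey → 108; orange ×10^3 → 108000 Ω.
R2: white, red → 92; orange ×10^3 → 92000 Ω.
Series: 108000 + 92000 = 200000 Ω.

200000 Ω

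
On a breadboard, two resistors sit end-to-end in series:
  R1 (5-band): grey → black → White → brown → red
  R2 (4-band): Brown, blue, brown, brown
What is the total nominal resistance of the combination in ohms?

R1: grey, black, white → 809; brown ×10 → 8090 Ω.
R2: brown, blue → 16; brown ×10 → 160 Ω.
Series: 8090 + 160 = 8250 Ω.

8250 Ω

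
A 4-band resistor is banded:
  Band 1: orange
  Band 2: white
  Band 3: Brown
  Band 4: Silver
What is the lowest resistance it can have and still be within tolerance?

351 Ω

Orange → 3 (first significant figure)
White → 9 (second significant figure)
Brown → ×10 multiplier
Silver → ±10% tolerance
39 × 10 = 390 Ω
Lowest = 390 × (1 − 10/100) = 351 Ω.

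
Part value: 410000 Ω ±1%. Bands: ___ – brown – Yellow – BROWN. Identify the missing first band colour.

410000 Ω = 41 × 10^4.
The first band gives digit 4 of the significand, and 4 is yellow.

yellow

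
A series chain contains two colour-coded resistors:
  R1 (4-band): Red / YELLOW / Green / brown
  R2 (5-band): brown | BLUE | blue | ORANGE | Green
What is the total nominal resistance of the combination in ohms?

2566000 Ω

R1: red, yellow → 24; green ×10^5 → 2400000 Ω.
R2: brown, blue, blue → 166; orange ×10^3 → 166000 Ω.
Series: 2400000 + 166000 = 2566000 Ω.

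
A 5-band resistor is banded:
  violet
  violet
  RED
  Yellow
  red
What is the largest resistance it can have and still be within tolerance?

7874400 Ω

Violet → 7 (first significant figure)
Violet → 7 (second significant figure)
Red → 2 (third significant figure)
Yellow → ×10^4 multiplier
Red → ±2% tolerance
772 × 10000 = 7720000 Ω
Largest = 7720000 × (1 + 2/100) = 7874400 Ω.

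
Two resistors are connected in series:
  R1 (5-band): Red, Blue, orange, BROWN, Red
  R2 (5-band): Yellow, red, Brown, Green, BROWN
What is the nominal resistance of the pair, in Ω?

42102630 Ω

R1: red, blue, orange → 263; brown ×10 → 2630 Ω.
R2: yellow, red, brown → 421; green ×10^5 → 42100000 Ω.
Series: 2630 + 42100000 = 42102630 Ω.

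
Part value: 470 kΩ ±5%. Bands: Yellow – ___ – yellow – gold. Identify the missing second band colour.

violet

470000 Ω = 47 × 10^4.
The second band gives digit 7 of the significand, and 7 is violet.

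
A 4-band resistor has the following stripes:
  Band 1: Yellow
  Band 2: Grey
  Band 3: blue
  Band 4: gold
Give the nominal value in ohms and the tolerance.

Yellow → 4 (first significant figure)
Grey → 8 (second significant figure)
Blue → ×10^6 multiplier
Gold → ±5% tolerance
48 × 1000000 = 48000000 Ω

48000000 Ω ±5%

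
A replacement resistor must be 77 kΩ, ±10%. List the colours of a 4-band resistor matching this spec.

violet, violet, orange, silver

77000 Ω = 77 × 10^3.
7 → violet
7 → violet
Multiplier 10^3 → orange.
±10% tolerance → silver.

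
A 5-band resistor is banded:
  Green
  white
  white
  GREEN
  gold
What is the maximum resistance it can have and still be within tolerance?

Green → 5 (first significant figure)
White → 9 (second significant figure)
White → 9 (third significant figure)
Green → ×10^5 multiplier
Gold → ±5% tolerance
599 × 100000 = 59900000 Ω
Maximum = 59900000 × (1 + 5/100) = 62895000 Ω.

62895000 Ω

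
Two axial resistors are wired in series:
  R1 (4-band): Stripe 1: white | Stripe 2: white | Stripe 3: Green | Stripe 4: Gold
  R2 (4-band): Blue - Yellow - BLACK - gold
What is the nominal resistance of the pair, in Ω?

9900064 Ω

R1: white, white → 99; green ×10^5 → 9900000 Ω.
R2: blue, yellow → 64; black ×1 → 64 Ω.
Series: 9900000 + 64 = 9900064 Ω.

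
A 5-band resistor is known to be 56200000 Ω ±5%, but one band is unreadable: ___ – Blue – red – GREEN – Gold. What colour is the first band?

green

56200000 Ω = 562 × 10^5.
The first band gives digit 5 of the significand, and 5 is green.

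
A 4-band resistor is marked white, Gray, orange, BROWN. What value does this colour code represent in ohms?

98000 Ω

White → 9 (first significant figure)
Grey → 8 (second significant figure)
Orange → ×10^3 multiplier
98 × 1000 = 98000 Ω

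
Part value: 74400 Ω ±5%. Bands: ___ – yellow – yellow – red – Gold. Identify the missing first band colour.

74400 Ω = 744 × 10^2.
The first band gives digit 7 of the significand, and 7 is violet.

violet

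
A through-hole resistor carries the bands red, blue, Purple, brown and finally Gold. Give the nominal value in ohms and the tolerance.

2670 Ω ±5%

Red → 2 (first significant figure)
Blue → 6 (second significant figure)
Violet → 7 (third significant figure)
Brown → ×10 multiplier
Gold → ±5% tolerance
267 × 10 = 2670 Ω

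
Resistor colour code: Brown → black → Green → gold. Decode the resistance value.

Brown → 1 (first significant figure)
Black → 0 (second significant figure)
Green → ×10^5 multiplier
10 × 100000 = 1000000 Ω

1000000 Ω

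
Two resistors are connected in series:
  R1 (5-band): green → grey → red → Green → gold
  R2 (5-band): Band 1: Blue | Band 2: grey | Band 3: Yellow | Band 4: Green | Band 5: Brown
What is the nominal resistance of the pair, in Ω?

126600000 Ω

R1: green, grey, red → 582; green ×10^5 → 58200000 Ω.
R2: blue, grey, yellow → 684; green ×10^5 → 68400000 Ω.
Series: 58200000 + 68400000 = 126600000 Ω.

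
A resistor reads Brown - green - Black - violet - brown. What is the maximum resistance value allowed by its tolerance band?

1515000000 Ω

Brown → 1 (first significant figure)
Green → 5 (second significant figure)
Black → 0 (third significant figure)
Violet → ×10^7 multiplier
Brown → ±1% tolerance
150 × 10000000 = 1500000000 Ω
Maximum = 1500000000 × (1 + 1/100) = 1515000000 Ω.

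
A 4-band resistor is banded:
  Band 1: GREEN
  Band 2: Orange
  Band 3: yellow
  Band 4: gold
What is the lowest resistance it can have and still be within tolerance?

503500 Ω

Green → 5 (first significant figure)
Orange → 3 (second significant figure)
Yellow → ×10^4 multiplier
Gold → ±5% tolerance
53 × 10000 = 530000 Ω
Lowest = 530000 × (1 − 5/100) = 503500 Ω.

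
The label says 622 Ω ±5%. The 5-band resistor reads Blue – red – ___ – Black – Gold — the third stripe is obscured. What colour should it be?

622 Ω = 622 × 10^0.
The third band gives digit 2 of the significand, and 2 is red.

red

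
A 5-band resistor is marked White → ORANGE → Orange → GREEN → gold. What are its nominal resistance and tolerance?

White → 9 (first significant figure)
Orange → 3 (second significant figure)
Orange → 3 (third significant figure)
Green → ×10^5 multiplier
Gold → ±5% tolerance
933 × 100000 = 93300000 Ω

93300000 Ω ±5%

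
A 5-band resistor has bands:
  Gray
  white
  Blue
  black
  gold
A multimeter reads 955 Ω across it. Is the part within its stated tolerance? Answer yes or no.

no

Grey → 8 (first significant figure)
White → 9 (second significant figure)
Blue → 6 (third significant figure)
Black → ×1 multiplier
Gold → ±5% tolerance
896 × 1 = 896 Ω
Allowed range: 851.2 Ω to 940.8 Ω.
955 Ω lies outside that range.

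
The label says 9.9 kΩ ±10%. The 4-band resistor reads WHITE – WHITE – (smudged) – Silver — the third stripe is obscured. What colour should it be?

red

9900 Ω = 99 × 10^2.
The third band is the multiplier, 10^2, which is red.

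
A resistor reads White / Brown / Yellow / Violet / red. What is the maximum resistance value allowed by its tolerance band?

White → 9 (first significant figure)
Brown → 1 (second significant figure)
Yellow → 4 (third significant figure)
Violet → ×10^7 multiplier
Red → ±2% tolerance
914 × 10000000 = 9140000000 Ω
Maximum = 9140000000 × (1 + 2/100) = 9322800000 Ω.

9322800000 Ω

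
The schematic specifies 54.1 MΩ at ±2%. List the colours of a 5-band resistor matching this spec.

54100000 Ω = 541 × 10^5.
5 → green
4 → yellow
1 → brown
Multiplier 10^5 → green.
±2% tolerance → red.

green, yellow, brown, green, red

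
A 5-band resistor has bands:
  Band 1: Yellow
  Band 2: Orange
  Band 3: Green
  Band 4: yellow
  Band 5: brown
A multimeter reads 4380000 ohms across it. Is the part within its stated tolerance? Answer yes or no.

yes

Yellow → 4 (first significant figure)
Orange → 3 (second significant figure)
Green → 5 (third significant figure)
Yellow → ×10^4 multiplier
Brown → ±1% tolerance
435 × 10000 = 4350000 Ω
Allowed range: 4306500 Ω to 4393500 Ω.
4380000 ohms lies inside that range.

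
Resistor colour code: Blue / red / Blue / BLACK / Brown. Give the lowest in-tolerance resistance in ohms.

619.74 Ω

Blue → 6 (first significant figure)
Red → 2 (second significant figure)
Blue → 6 (third significant figure)
Black → ×1 multiplier
Brown → ±1% tolerance
626 × 1 = 626 Ω
Lowest = 626 × (1 − 1/100) = 619.74 Ω.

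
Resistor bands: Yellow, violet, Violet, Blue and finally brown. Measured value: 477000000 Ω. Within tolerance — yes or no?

Yellow → 4 (first significant figure)
Violet → 7 (second significant figure)
Violet → 7 (third significant figure)
Blue → ×10^6 multiplier
Brown → ±1% tolerance
477 × 1000000 = 477000000 Ω
Allowed range: 472230000 Ω to 481770000 Ω.
477000000 Ω lies inside that range.

yes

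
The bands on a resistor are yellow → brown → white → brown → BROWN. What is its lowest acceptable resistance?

4148.1 Ω

Yellow → 4 (first significant figure)
Brown → 1 (second significant figure)
White → 9 (third significant figure)
Brown → ×10 multiplier
Brown → ±1% tolerance
419 × 10 = 4190 Ω
Lowest = 4190 × (1 − 1/100) = 4148.1 Ω.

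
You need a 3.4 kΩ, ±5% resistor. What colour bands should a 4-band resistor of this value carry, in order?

3400 Ω = 34 × 10^2.
3 → orange
4 → yellow
Multiplier 10^2 → red.
±5% tolerance → gold.

orange, yellow, red, gold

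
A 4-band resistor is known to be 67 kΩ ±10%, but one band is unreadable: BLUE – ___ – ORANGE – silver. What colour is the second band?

67000 Ω = 67 × 10^3.
The second band gives digit 7 of the significand, and 7 is violet.

violet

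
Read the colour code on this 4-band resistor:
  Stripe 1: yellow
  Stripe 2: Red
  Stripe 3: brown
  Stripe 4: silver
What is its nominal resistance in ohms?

Yellow → 4 (first significant figure)
Red → 2 (second significant figure)
Brown → ×10 multiplier
42 × 10 = 420 Ω

420 Ω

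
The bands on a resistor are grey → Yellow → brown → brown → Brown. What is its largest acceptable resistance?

8494.1 Ω

Grey → 8 (first significant figure)
Yellow → 4 (second significant figure)
Brown → 1 (third significant figure)
Brown → ×10 multiplier
Brown → ±1% tolerance
841 × 10 = 8410 Ω
Largest = 8410 × (1 + 1/100) = 8494.1 Ω.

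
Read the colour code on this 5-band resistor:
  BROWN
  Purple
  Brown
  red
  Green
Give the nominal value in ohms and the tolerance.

17100 Ω ±0.5%

Brown → 1 (first significant figure)
Violet → 7 (second significant figure)
Brown → 1 (third significant figure)
Red → ×10^2 multiplier
Green → ±0.5% tolerance
171 × 100 = 17100 Ω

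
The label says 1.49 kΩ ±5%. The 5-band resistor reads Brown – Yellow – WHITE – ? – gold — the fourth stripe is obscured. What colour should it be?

brown

1490 Ω = 149 × 10^1.
The fourth band is the multiplier, 10^1, which is brown.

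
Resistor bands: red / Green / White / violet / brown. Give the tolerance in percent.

±1%

The last band, brown, is the tolerance band.
Brown corresponds to ±1%.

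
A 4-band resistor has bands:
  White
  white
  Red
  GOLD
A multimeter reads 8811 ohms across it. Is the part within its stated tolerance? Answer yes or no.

no

White → 9 (first significant figure)
White → 9 (second significant figure)
Red → ×10^2 multiplier
Gold → ±5% tolerance
99 × 100 = 9900 Ω
Allowed range: 9405 Ω to 10395 Ω.
8811 ohms lies outside that range.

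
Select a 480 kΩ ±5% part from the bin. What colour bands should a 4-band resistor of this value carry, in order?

480000 Ω = 48 × 10^4.
4 → yellow
8 → grey
Multiplier 10^4 → yellow.
±5% tolerance → gold.

yellow, grey, yellow, gold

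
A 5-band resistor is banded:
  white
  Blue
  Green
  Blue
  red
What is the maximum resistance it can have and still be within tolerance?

White → 9 (first significant figure)
Blue → 6 (second significant figure)
Green → 5 (third significant figure)
Blue → ×10^6 multiplier
Red → ±2% tolerance
965 × 1000000 = 965000000 Ω
Maximum = 965000000 × (1 + 2/100) = 984300000 Ω.

984300000 Ω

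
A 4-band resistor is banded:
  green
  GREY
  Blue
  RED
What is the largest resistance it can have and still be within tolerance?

59160000 Ω

Green → 5 (first significant figure)
Grey → 8 (second significant figure)
Blue → ×10^6 multiplier
Red → ±2% tolerance
58 × 1000000 = 58000000 Ω
Largest = 58000000 × (1 + 2/100) = 59160000 Ω.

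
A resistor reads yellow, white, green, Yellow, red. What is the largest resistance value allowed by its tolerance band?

Yellow → 4 (first significant figure)
White → 9 (second significant figure)
Green → 5 (third significant figure)
Yellow → ×10^4 multiplier
Red → ±2% tolerance
495 × 10000 = 4950000 Ω
Largest = 4950000 × (1 + 2/100) = 5049000 Ω.

5049000 Ω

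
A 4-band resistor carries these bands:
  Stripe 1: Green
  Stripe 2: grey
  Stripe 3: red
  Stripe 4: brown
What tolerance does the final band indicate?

The last band, brown, is the tolerance band.
Brown corresponds to ±1%.

±1%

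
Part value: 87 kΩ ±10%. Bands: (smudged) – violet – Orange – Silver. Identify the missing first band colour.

87000 Ω = 87 × 10^3.
The first band gives digit 8 of the significand, and 8 is grey.

grey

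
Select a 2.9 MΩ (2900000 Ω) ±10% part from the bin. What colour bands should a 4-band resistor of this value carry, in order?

2900000 Ω = 29 × 10^5.
2 → red
9 → white
Multiplier 10^5 → green.
±10% tolerance → silver.

red, white, green, silver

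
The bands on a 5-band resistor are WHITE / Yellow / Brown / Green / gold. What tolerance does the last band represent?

±5%

The last band, gold, is the tolerance band.
Gold corresponds to ±5%.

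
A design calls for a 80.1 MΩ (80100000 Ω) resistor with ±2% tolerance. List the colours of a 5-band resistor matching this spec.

grey, black, brown, green, red

80100000 Ω = 801 × 10^5.
8 → grey
0 → black
1 → brown
Multiplier 10^5 → green.
±2% tolerance → red.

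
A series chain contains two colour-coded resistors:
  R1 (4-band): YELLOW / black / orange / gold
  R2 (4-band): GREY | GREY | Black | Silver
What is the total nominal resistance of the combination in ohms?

R1: yellow, black → 40; orange ×10^3 → 40000 Ω.
R2: grey, grey → 88; black ×1 → 88 Ω.
Series: 40000 + 88 = 40088 Ω.

40088 Ω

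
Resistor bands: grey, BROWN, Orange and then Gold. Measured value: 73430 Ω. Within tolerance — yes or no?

Grey → 8 (first significant figure)
Brown → 1 (second significant figure)
Orange → ×10^3 multiplier
Gold → ±5% tolerance
81 × 1000 = 81000 Ω
Allowed range: 76950 Ω to 85050 Ω.
73430 Ω lies outside that range.

no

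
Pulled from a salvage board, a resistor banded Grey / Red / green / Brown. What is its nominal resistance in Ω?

Grey → 8 (first significant figure)
Red → 2 (second significant figure)
Green → ×10^5 multiplier
82 × 100000 = 8200000 Ω

8200000 Ω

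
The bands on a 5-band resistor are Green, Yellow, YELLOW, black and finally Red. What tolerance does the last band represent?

The last band, red, is the tolerance band.
Red corresponds to ±2%.

±2%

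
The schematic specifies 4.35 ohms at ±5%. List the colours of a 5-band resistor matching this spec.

4.35 Ω = 435 × 10^-2.
4 → yellow
3 → orange
5 → green
Multiplier 10^-2 → silver.
±5% tolerance → gold.

yellow, orange, green, silver, gold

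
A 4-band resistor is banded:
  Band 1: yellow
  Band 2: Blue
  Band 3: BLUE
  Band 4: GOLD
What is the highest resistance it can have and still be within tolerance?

48300000 Ω

Yellow → 4 (first significant figure)
Blue → 6 (second significant figure)
Blue → ×10^6 multiplier
Gold → ±5% tolerance
46 × 1000000 = 46000000 Ω
Highest = 46000000 × (1 + 5/100) = 48300000 Ω.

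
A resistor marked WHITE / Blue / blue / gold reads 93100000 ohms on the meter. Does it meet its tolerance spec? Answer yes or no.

yes

White → 9 (first significant figure)
Blue → 6 (second significant figure)
Blue → ×10^6 multiplier
Gold → ±5% tolerance
96 × 1000000 = 96000000 Ω
Allowed range: 91200000 Ω to 100800000 Ω.
93100000 ohms lies inside that range.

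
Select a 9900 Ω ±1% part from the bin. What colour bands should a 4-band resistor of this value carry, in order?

9900 Ω = 99 × 10^2.
9 → white
9 → white
Multiplier 10^2 → red.
±1% tolerance → brown.

white, white, red, brown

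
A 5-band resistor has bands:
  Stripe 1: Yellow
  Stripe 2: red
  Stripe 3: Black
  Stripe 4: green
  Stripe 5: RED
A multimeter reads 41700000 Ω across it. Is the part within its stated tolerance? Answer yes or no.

Yellow → 4 (first significant figure)
Red → 2 (second significant figure)
Black → 0 (third significant figure)
Green → ×10^5 multiplier
Red → ±2% tolerance
420 × 100000 = 42000000 Ω
Allowed range: 41160000 Ω to 42840000 Ω.
41700000 Ω lies inside that range.

yes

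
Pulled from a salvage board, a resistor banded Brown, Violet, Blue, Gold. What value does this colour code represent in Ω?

17000000 Ω

Brown → 1 (first significant figure)
Violet → 7 (second significant figure)
Blue → ×10^6 multiplier
17 × 1000000 = 17000000 Ω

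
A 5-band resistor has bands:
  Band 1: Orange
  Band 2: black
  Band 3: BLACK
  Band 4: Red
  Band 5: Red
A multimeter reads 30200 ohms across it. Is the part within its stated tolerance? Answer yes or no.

Orange → 3 (first significant figure)
Black → 0 (second significant figure)
Black → 0 (third significant figure)
Red → ×10^2 multiplier
Red → ±2% tolerance
300 × 100 = 30000 Ω
Allowed range: 29400 Ω to 30600 Ω.
30200 ohms lies inside that range.

yes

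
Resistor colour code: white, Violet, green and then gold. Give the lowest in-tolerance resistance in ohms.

White → 9 (first significant figure)
Violet → 7 (second significant figure)
Green → ×10^5 multiplier
Gold → ±5% tolerance
97 × 100000 = 9700000 Ω
Lowest = 9700000 × (1 − 5/100) = 9215000 Ω.

9215000 Ω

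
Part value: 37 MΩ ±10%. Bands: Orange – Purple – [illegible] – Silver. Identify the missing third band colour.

blue

37000000 Ω = 37 × 10^6.
The third band is the multiplier, 10^6, which is blue.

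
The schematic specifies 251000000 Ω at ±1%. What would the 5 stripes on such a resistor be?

251000000 Ω = 251 × 10^6.
2 → red
5 → green
1 → brown
Multiplier 10^6 → blue.
±1% tolerance → brown.

red, green, brown, blue, brown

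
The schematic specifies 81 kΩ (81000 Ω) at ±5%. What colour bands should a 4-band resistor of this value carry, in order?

grey, brown, orange, gold

81000 Ω = 81 × 10^3.
8 → grey
1 → brown
Multiplier 10^3 → orange.
±5% tolerance → gold.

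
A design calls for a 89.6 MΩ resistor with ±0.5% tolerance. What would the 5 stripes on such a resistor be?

grey, white, blue, green, green

89600000 Ω = 896 × 10^5.
8 → grey
9 → white
6 → blue
Multiplier 10^5 → green.
±0.5% tolerance → green.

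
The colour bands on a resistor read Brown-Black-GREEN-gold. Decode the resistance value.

Brown → 1 (first significant figure)
Black → 0 (second significant figure)
Green → ×10^5 multiplier
10 × 100000 = 1000000 Ω

1000000 Ω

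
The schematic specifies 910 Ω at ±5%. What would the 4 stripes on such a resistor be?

910 Ω = 91 × 10^1.
9 → white
1 → brown
Multiplier 10^1 → brown.
±5% tolerance → gold.

white, brown, brown, gold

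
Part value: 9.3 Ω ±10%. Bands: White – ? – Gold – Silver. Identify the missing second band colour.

9.3 Ω = 93 × 10^-1.
The second band gives digit 3 of the significand, and 3 is orange.

orange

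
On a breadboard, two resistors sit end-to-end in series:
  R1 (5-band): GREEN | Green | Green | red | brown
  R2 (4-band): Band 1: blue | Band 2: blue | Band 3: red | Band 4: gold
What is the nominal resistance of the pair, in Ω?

R1: green, green, green → 555; red ×10^2 → 55500 Ω.
R2: blue, blue → 66; red ×10^2 → 6600 Ω.
Series: 55500 + 6600 = 62100 Ω.

62100 Ω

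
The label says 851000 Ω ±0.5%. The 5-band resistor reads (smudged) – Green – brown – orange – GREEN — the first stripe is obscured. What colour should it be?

851000 Ω = 851 × 10^3.
The first band gives digit 8 of the significand, and 8 is grey.

grey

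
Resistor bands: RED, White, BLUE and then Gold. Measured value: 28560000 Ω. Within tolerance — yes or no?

yes

Red → 2 (first significant figure)
White → 9 (second significant figure)
Blue → ×10^6 multiplier
Gold → ±5% tolerance
29 × 1000000 = 29000000 Ω
Allowed range: 27550000 Ω to 30450000 Ω.
28560000 Ω lies inside that range.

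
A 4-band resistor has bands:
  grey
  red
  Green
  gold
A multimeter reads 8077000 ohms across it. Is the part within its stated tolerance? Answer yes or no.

yes

Grey → 8 (first significant figure)
Red → 2 (second significant figure)
Green → ×10^5 multiplier
Gold → ±5% tolerance
82 × 100000 = 8200000 Ω
Allowed range: 7790000 Ω to 8610000 Ω.
8077000 ohms lies inside that range.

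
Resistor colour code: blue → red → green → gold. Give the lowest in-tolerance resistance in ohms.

5890000 Ω

Blue → 6 (first significant figure)
Red → 2 (second significant figure)
Green → ×10^5 multiplier
Gold → ±5% tolerance
62 × 100000 = 6200000 Ω
Lowest = 6200000 × (1 − 5/100) = 5890000 Ω.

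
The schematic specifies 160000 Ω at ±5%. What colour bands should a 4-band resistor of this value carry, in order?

brown, blue, yellow, gold

160000 Ω = 16 × 10^4.
1 → brown
6 → blue
Multiplier 10^4 → yellow.
±5% tolerance → gold.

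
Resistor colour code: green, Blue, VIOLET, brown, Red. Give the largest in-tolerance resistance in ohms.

5783.4 Ω

Green → 5 (first significant figure)
Blue → 6 (second significant figure)
Violet → 7 (third significant figure)
Brown → ×10 multiplier
Red → ±2% tolerance
567 × 10 = 5670 Ω
Largest = 5670 × (1 + 2/100) = 5783.4 Ω.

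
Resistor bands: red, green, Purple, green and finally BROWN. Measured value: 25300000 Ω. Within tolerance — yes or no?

no

Red → 2 (first significant figure)
Green → 5 (second significant figure)
Violet → 7 (third significant figure)
Green → ×10^5 multiplier
Brown → ±1% tolerance
257 × 100000 = 25700000 Ω
Allowed range: 25443000 Ω to 25957000 Ω.
25300000 Ω lies outside that range.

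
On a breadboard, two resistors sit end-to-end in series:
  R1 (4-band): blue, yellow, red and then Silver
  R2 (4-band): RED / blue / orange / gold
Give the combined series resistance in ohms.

R1: blue, yellow → 64; red ×10^2 → 6400 Ω.
R2: red, blue → 26; orange ×10^3 → 26000 Ω.
Series: 6400 + 26000 = 32400 Ω.

32400 Ω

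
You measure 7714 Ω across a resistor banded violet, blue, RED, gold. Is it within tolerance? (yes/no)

Violet → 7 (first significant figure)
Blue → 6 (second significant figure)
Red → ×10^2 multiplier
Gold → ±5% tolerance
76 × 100 = 7600 Ω
Allowed range: 7220 Ω to 7980 Ω.
7714 Ω lies inside that range.

yes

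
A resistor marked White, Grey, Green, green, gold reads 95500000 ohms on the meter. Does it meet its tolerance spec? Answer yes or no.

yes

White → 9 (first significant figure)
Grey → 8 (second significant figure)
Green → 5 (third significant figure)
Green → ×10^5 multiplier
Gold → ±5% tolerance
985 × 100000 = 98500000 Ω
Allowed range: 93575000 Ω to 103425000 Ω.
95500000 ohms lies inside that range.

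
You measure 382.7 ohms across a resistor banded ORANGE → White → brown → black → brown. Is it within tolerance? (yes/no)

no

Orange → 3 (first significant figure)
White → 9 (second significant figure)
Brown → 1 (third significant figure)
Black → ×1 multiplier
Brown → ±1% tolerance
391 × 1 = 391 Ω
Allowed range: 387.09 Ω to 394.91 Ω.
382.7 ohms lies outside that range.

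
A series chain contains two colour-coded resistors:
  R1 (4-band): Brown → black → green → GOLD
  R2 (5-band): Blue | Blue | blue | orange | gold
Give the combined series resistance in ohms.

R1: brown, black → 10; green ×10^5 → 1000000 Ω.
R2: blue, blue, blue → 666; orange ×10^3 → 666000 Ω.
Series: 1000000 + 666000 = 1666000 Ω.

1666000 Ω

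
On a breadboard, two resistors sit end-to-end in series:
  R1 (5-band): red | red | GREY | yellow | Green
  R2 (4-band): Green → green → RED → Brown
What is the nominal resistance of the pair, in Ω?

R1: red, red, grey → 228; yellow ×10^4 → 2280000 Ω.
R2: green, green → 55; red ×10^2 → 5500 Ω.
Series: 2280000 + 5500 = 2285500 Ω.

2285500 Ω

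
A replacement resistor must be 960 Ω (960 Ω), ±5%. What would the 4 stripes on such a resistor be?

960 Ω = 96 × 10^1.
9 → white
6 → blue
Multiplier 10^1 → brown.
±5% tolerance → gold.

white, blue, brown, gold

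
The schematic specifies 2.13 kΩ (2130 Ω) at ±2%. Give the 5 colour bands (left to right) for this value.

2130 Ω = 213 × 10^1.
2 → red
1 → brown
3 → orange
Multiplier 10^1 → brown.
±2% tolerance → red.

red, brown, orange, brown, red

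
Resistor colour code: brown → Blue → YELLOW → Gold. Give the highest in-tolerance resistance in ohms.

Brown → 1 (first significant figure)
Blue → 6 (second significant figure)
Yellow → ×10^4 multiplier
Gold → ±5% tolerance
16 × 10000 = 160000 Ω
Highest = 160000 × (1 + 5/100) = 168000 Ω.

168000 Ω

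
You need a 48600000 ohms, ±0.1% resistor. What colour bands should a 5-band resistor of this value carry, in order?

48600000 Ω = 486 × 10^5.
4 → yellow
8 → grey
6 → blue
Multiplier 10^5 → green.
±0.1% tolerance → violet.

yellow, grey, blue, green, violet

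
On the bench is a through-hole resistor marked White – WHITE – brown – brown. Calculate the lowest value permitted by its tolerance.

980.1 Ω

White → 9 (first significant figure)
White → 9 (second significant figure)
Brown → ×10 multiplier
Brown → ±1% tolerance
99 × 10 = 990 Ω
Lowest = 990 × (1 − 1/100) = 980.1 Ω.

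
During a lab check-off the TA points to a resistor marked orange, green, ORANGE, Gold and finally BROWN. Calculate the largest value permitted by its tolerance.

Orange → 3 (first significant figure)
Green → 5 (second significant figure)
Orange → 3 (third significant figure)
Gold → ×0.1 multiplier
Brown → ±1% tolerance
353 × 0.1 = 35.3 Ω
Largest = 35.3 × (1 + 1/100) = 35.653 Ω.

35.653 Ω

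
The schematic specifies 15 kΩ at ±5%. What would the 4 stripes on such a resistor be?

brown, green, orange, gold

15000 Ω = 15 × 10^3.
1 → brown
5 → green
Multiplier 10^3 → orange.
±5% tolerance → gold.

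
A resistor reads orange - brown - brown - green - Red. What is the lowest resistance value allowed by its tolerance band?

Orange → 3 (first significant figure)
Brown → 1 (second significant figure)
Brown → 1 (third significant figure)
Green → ×10^5 multiplier
Red → ±2% tolerance
311 × 100000 = 31100000 Ω
Lowest = 31100000 × (1 − 2/100) = 30478000 Ω.

30478000 Ω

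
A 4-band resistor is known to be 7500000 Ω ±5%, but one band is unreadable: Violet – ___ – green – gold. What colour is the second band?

7500000 Ω = 75 × 10^5.
The second band gives digit 5 of the significand, and 5 is green.

green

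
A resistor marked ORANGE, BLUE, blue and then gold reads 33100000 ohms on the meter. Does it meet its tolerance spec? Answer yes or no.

Orange → 3 (first significant figure)
Blue → 6 (second significant figure)
Blue → ×10^6 multiplier
Gold → ±5% tolerance
36 × 1000000 = 36000000 Ω
Allowed range: 34200000 Ω to 37800000 Ω.
33100000 ohms lies outside that range.

no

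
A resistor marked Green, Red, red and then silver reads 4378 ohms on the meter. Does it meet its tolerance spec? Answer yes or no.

Green → 5 (first significant figure)
Red → 2 (second significant figure)
Red → ×10^2 multiplier
Silver → ±10% tolerance
52 × 100 = 5200 Ω
Allowed range: 4680 Ω to 5720 Ω.
4378 ohms lies outside that range.

no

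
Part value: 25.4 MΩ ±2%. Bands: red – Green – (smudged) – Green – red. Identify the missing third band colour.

yellow

25400000 Ω = 254 × 10^5.
The third band gives digit 4 of the significand, and 4 is yellow.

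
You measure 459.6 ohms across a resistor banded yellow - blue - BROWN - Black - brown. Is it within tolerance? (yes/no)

yes

Yellow → 4 (first significant figure)
Blue → 6 (second significant figure)
Brown → 1 (third significant figure)
Black → ×1 multiplier
Brown → ±1% tolerance
461 × 1 = 461 Ω
Allowed range: 456.39 Ω to 465.61 Ω.
459.6 ohms lies inside that range.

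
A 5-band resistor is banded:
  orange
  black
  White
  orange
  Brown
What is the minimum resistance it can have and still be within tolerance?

Orange → 3 (first significant figure)
Black → 0 (second significant figure)
White → 9 (third significant figure)
Orange → ×10^3 multiplier
Brown → ±1% tolerance
309 × 1000 = 309000 Ω
Minimum = 309000 × (1 − 1/100) = 305910 Ω.

305910 Ω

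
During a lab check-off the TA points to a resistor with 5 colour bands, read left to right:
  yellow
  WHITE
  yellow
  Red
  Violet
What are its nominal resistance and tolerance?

Yellow → 4 (first significant figure)
White → 9 (second significant figure)
Yellow → 4 (third significant figure)
Red → ×10^2 multiplier
Violet → ±0.1% tolerance
494 × 100 = 49400 Ω

49400 Ω ±0.1%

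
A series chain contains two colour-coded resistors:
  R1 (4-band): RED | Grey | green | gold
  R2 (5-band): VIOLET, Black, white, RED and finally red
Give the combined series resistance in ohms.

2870900 Ω

R1: red, grey → 28; green ×10^5 → 2800000 Ω.
R2: violet, black, white → 709; red ×10^2 → 70900 Ω.
Series: 2800000 + 70900 = 2870900 Ω.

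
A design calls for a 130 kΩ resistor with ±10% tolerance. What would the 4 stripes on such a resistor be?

brown, orange, yellow, silver

130000 Ω = 13 × 10^4.
1 → brown
3 → orange
Multiplier 10^4 → yellow.
±10% tolerance → silver.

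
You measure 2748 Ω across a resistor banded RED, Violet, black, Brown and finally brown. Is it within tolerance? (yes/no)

no

Red → 2 (first significant figure)
Violet → 7 (second significant figure)
Black → 0 (third significant figure)
Brown → ×10 multiplier
Brown → ±1% tolerance
270 × 10 = 2700 Ω
Allowed range: 2673 Ω to 2727 Ω.
2748 Ω lies outside that range.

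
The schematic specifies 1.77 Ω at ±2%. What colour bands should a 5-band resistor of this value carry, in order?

1.77 Ω = 177 × 10^-2.
1 → brown
7 → violet
7 → violet
Multiplier 10^-2 → silver.
±2% tolerance → red.

brown, violet, violet, silver, red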